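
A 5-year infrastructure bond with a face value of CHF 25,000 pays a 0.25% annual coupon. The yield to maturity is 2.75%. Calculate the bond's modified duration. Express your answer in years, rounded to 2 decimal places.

Periodic yield y = 0.0275. First find Macaulay duration:
  t   CF        PV=CF/(1+0.0275)^t    t·PV
  1        62.50        60.8273        60.8273
  2        62.50        59.1993       118.3985
  3        62.50        57.6149       172.8446
  4        62.50        56.0729       224.2914
  5    25,062.50    21,883.4221   109,417.1105
  Σ                 22,117.1363   109,993.4723
P = 22,117.1363; Macaulay duration = 109,993.4723 / 22,117.1363 = 4.97322 years.
Modified duration = D_Mac / (1 + y) = 4.97322 / 1.0275 = 4.84012 years.

4.84 years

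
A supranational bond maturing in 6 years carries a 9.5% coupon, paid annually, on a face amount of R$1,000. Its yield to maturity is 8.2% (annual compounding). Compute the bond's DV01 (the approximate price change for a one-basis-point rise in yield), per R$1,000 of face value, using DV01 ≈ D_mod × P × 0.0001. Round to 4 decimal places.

R$0.4776

Periodic yield y = 0.082.
  t   CF        PV=CF/(1+0.082)^t    t·PV
  1        95.00        87.8004        87.8004
  2        95.00        81.1464       162.2927
  3        95.00        74.9966       224.9899
  4        95.00        69.3130       277.2519
  5        95.00        64.0601       320.3003
  6     1,095.00       682.4181     4,094.5088
  Σ                  1,059.7345     5,167.1440
P = 1,059.7345; D_Mac = 4.87589 yrs; D_mod = 4.50636 yrs.
DV01 ≈ 4.50636 × 1,059.7345 × 0.0001 = 0.477555.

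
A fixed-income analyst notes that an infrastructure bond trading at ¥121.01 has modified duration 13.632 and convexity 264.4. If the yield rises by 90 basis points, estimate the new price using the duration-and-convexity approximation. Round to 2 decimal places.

Duration effect: -D_mod·Δy = -13.632 × (+0.009) = -0.122688
Convexity effect: ½·C·(Δy)² = 0.5 × 264.4 × (0.009)² = +0.0107082
ΔP/P ≈ -0.122688 + 0.0107082 = -0.1119798
New price ≈ 121.01 × (1 - 0.1119798) = 107.459324402.

¥107.46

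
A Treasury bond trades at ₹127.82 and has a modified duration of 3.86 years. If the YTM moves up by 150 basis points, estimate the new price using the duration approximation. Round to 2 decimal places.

Duration approximation: ΔP/P ≈ -D_mod · Δy = -3.86 × (+0.015) = -0.057900.
New price ≈ 127.82 × (1 - 0.057900) = 120.419222.

₹120.42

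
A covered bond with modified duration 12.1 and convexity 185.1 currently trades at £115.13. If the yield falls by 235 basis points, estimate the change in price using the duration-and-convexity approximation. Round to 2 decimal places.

+£38.62

Duration effect: -D_mod·Δy = -12.1 × (-0.0235) = +0.284350
Convexity effect: ½·C·(Δy)² = 0.5 × 185.1 × (-0.0235)² = +0.0511107375
ΔP/P ≈ +0.284350 + 0.0511107375 = +0.3354607375
ΔP ≈ 115.13 × (+0.3354607375) = +38.621594708375.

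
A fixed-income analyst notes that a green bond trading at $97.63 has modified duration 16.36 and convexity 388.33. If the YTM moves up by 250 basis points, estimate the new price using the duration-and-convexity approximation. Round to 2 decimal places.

Duration effect: -D_mod·Δy = -16.36 × (+0.025) = -0.409000
Convexity effect: ½·C·(Δy)² = 0.5 × 388.33 × (0.025)² = +0.121353125
ΔP/P ≈ -0.409000 + 0.121353125 = -0.287646875
New price ≈ 97.63 × (1 - 0.287646875) = 69.54703559375.

$69.55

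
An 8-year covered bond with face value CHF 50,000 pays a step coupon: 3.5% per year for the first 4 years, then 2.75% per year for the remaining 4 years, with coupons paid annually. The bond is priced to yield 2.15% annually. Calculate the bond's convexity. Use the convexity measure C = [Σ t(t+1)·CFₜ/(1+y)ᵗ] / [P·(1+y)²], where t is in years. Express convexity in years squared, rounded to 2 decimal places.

59.71

With y = 0.0215:
  t   CF        PV=CF/(1+0.0215)^t    t·PV        t(t+1)·PV
  1     1,750.00     1,713.1669     1,713.1669       3,426.3338
  2     1,750.00     1,677.1091     3,354.2181      10,062.6544
  3     1,750.00     1,641.8101     4,925.4304      19,701.7218
  4     1,750.00     1,607.2542     6,429.0167      32,145.0837
  5     1,375.00     1,236.2629     6,181.3146      37,087.8876
  6     1,375.00     1,210.2427     7,261.4562      50,830.1935
  7     1,375.00     1,184.7701     8,293.3910      66,347.1280
  8    51,375.00    43,335.6053   346,684.8425   3,120,163.5822
  Σ                 53,606.2214   384,842.8365   3,339,764.5850
P = 53,606.2214.
Convexity = Σ t(t+1)·PV / [P·(1+y)²] = 3,339,764.5850 / (53,606.2214 × 1.043462) = 59.70682.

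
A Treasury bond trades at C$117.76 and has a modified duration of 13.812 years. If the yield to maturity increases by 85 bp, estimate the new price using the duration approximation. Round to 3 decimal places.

Duration approximation: ΔP/P ≈ -D_mod · Δy = -13.812 × (+0.0085) = -0.117402.
New price ≈ 117.76 × (1 - 0.117402) = 103.93474048.

C$103.935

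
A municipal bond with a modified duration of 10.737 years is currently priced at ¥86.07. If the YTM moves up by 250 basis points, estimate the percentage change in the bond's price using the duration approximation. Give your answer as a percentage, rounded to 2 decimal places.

Duration approximation: ΔP/P ≈ -D_mod · Δy = -10.737 × (+0.025) = -0.268425.
As a percentage: -26.8425%.

-26.84%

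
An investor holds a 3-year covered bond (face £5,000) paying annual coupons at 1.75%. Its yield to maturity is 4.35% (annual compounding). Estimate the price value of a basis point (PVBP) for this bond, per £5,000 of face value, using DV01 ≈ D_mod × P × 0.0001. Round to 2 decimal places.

Periodic yield y = 0.0435.
  t   CF        PV=CF/(1+0.0435)^t    t·PV
  1        87.50        83.8524        83.8524
  2        87.50        80.3569       160.7138
  3     5,087.50     4,477.4120    13,432.2361
  Σ                  4,641.6213    13,676.8023
P = 4,641.6213; D_Mac = 2.94656 yrs; D_mod = 2.82373 yrs.
DV01 ≈ 2.82373 × 4,641.6213 × 0.0001 = 1.310666.

£1.31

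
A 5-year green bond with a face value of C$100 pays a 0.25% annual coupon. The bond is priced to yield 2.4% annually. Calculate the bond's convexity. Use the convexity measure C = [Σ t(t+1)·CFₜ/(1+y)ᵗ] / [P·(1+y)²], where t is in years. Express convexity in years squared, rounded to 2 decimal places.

28.41

With y = 0.024:
  t   CF        PV=CF/(1+0.024)^t    t·PV        t(t+1)·PV
  1         0.25         0.2441         0.2441           0.4883
  2         0.25         0.2384         0.4768           1.4305
  3         0.25         0.2328         0.6985           2.7940
  4         0.25         0.2274         0.9095           4.5475
  5       100.25        89.0399       445.1994       2,671.1966
  Σ                     89.9827       447.5284       2,680.4568
P = 89.9827.
Convexity = Σ t(t+1)·PV / [P·(1+y)²] = 2,680.4568 / (89.9827 × 1.048576) = 28.40862.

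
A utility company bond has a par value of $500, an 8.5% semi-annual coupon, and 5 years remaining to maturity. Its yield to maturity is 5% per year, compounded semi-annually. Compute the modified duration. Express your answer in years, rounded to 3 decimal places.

Periodic yield y = 0.025. First find Macaulay duration:
  t   CF        PV=CF/(1+0.025)^t    t·PV
  1        21.25        20.7317        20.7317
  2        21.25        20.2261        40.4521
  3        21.25        19.7327        59.1982
  4        21.25        19.2515        77.0058
  5        21.25        18.7819        93.9095
  6        21.25        18.3238       109.9429
  7        21.25        17.8769       125.1382
  8        21.25        17.4409       139.5269
  9        21.25        17.0155       153.1393
  10      521.25       407.1997     4,071.9967
  Σ                    576.5806     4,891.0413
P = 576.5806; Macaulay duration = 4,891.0413 / 576.5806 = 8.48284 half-year periods = 4.24142 years.
Modified duration = D_Mac / (1 + y) = 4.24142 / 1.025 = 4.13797 years.

4.138 years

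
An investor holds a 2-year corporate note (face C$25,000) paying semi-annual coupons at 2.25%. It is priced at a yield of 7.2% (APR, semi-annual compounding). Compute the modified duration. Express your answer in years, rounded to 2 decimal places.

Periodic yield y = 0.036. First find Macaulay duration:
  t   CF        PV=CF/(1+0.036)^t    t·PV
  1       281.25       271.4768       271.4768
  2       281.25       262.0433       524.0866
  3       281.25       252.9375       758.8126
  4    25,281.25    21,946.2095    87,784.8382
  Σ                 22,732.6672    89,339.2142
P = 22,732.6672; Macaulay duration = 89,339.2142 / 22,732.6672 = 3.92999 half-year periods = 1.96500 years.
Modified duration = D_Mac / (1 + y) = 1.96500 / 1.036 = 1.89671 years.

1.90 years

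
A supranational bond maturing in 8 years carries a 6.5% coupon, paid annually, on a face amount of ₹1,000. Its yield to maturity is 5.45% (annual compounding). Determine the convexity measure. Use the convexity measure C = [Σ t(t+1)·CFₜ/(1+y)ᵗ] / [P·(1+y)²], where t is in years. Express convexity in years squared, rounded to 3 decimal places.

49.185

With y = 0.0545:
  t   CF        PV=CF/(1+0.0545)^t    t·PV        t(t+1)·PV
  1        65.00        61.6406        61.6406         123.2812
  2        65.00        58.4548       116.9096         350.7288
  3        65.00        55.4337       166.3010         665.2040
  4        65.00        52.5687       210.2747       1,051.3735
  5        65.00        49.8518       249.2588       1,495.5526
  6        65.00        47.2753       283.6515       1,985.5606
  7        65.00        44.8319       313.8234       2,510.5871
  8     1,065.00       696.5895     5,572.7161      50,154.4453
  Σ                  1,066.6462     6,974.5757      58,336.7331
P = 1,066.6462.
Convexity = Σ t(t+1)·PV / [P·(1+y)²] = 58,336.7331 / (1,066.6462 × 1.111970) = 49.18453.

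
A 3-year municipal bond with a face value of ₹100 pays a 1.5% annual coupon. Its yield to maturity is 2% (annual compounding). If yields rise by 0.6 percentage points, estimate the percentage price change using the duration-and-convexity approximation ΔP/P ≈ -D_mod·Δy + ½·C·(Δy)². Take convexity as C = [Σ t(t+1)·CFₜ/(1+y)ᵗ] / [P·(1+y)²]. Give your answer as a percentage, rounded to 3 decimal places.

-1.718%

With y = 0.02:
  t   CF        PV=CF/(1+0.02)^t    t·PV        t(t+1)·PV
  1         1.50         1.4706         1.4706           2.9412
  2         1.50         1.4418         2.8835           8.6505
  3       101.50        95.6457       286.9372       1,147.7486
  Σ                     98.5581       291.2912       1,159.3403
P = 98.5581; D_Mac = 2.95553 yrs; D_mod = 2.89758 yrs; C = 11.30625.
Duration effect: -2.89758 × (+0.006) = -0.017385
Convexity effect: 0.5 × 11.30625 × (0.006)² = +0.0002035
ΔP/P ≈ -0.017385 + 0.0002035 = -0.017182 = -1.7182%.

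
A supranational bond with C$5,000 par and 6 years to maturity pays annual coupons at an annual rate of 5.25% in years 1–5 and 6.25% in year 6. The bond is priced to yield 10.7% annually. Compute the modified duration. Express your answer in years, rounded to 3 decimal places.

Periodic yield y = 0.107. First find Macaulay duration:
  t   CF        PV=CF/(1+0.107)^t    t·PV
  1       262.50       237.1274       237.1274
  2       262.50       214.2072       428.4144
  3       262.50       193.5024       580.5073
  4       262.50       174.7990       699.1958
  5       262.50       157.9033       789.5165
  6     5,312.50     2,886.7769    17,320.6613
  Σ                  3,864.3161    20,055.4226
P = 3,864.3161; Macaulay duration = 20,055.4226 / 3,864.3161 = 5.18990 years.
Modified duration = D_Mac / (1 + y) = 5.18990 / 1.107 = 4.68826 years.

4.688 years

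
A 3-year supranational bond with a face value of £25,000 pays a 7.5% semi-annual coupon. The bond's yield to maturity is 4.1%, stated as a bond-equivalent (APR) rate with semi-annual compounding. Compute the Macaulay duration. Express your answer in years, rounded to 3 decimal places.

Periodic yield y = 0.0205. Discount each cash flow and weight by its period:
  t   CF        PV=CF/(1+0.0205)^t    t·PV
  1       937.50       918.6673       918.6673
  2       937.50       900.2130     1,800.4259
  3       937.50       882.1293     2,646.3879
  4       937.50       864.4089     3,457.6357
  5       937.50       847.0445     4,235.2225
  6    25,937.50    22,964.1333   137,784.8000
  Σ                 27,376.5963   150,843.1394
Price P = Σ PV = 27,376.5963.
Macaulay duration = Σ(t·PV) / P = 150,843.1394 / 27,376.5963 = 5.50993 half-year periods.
In years: 5.50993 / 2 = 2.75497 years.

2.755 years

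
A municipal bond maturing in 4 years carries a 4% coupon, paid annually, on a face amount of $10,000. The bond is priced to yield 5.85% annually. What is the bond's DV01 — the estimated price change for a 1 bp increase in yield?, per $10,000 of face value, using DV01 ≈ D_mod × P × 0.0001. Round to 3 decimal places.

Periodic yield y = 0.0585.
  t   CF        PV=CF/(1+0.0585)^t    t·PV
  1       400.00       377.8932       377.8932
  2       400.00       357.0083       714.0165
  3       400.00       337.2775     1,011.8326
  4    10,400.00     8,284.5684    33,138.2737
  Σ                  9,356.7475    35,242.0161
P = 9,356.7475; D_Mac = 3.76648 yrs; D_mod = 3.55832 yrs.
DV01 ≈ 3.55832 × 9,356.7475 × 0.0001 = 3.329430.

$3.329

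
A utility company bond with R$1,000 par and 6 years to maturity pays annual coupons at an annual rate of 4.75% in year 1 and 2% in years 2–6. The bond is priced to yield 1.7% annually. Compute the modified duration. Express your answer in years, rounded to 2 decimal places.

5.50 years

Periodic yield y = 0.017. First find Macaulay duration:
  t   CF        PV=CF/(1+0.017)^t    t·PV
  1        47.50        46.7060        46.7060
  2        20.00        19.3370        38.6739
  3        20.00        19.0137        57.0412
  4        20.00        18.6959        74.7836
  5        20.00        18.3834        91.9169
  6     1,020.00       921.8801     5,531.2808
  Σ                  1,044.0161     5,840.4023
P = 1,044.0161; Macaulay duration = 5,840.4023 / 1,044.0161 = 5.59417 years.
Modified duration = D_Mac / (1 + y) = 5.59417 / 1.017 = 5.50066 years.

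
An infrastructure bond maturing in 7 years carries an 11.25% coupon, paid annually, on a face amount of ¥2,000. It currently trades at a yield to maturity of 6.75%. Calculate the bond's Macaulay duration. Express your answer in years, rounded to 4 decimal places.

Periodic yield y = 0.0675. Discount each cash flow and weight by its year:
  t   CF        PV=CF/(1+0.0675)^t    t·PV
  1       225.00       210.7728       210.7728
  2       225.00       197.4453       394.8906
  3       225.00       184.9604       554.8813
  4       225.00       173.2651       693.0602
  5       225.00       162.3092       811.5459
  6       225.00       152.0461       912.2765
  7     2,225.00     1,408.4934     9,859.4541
  Σ                  2,489.2923    13,436.8814
Price P = Σ PV = 2,489.2923.
Macaulay duration = Σ(t·PV) / P = 13,436.8814 / 2,489.2923 = 5.39787 years.

5.3979 years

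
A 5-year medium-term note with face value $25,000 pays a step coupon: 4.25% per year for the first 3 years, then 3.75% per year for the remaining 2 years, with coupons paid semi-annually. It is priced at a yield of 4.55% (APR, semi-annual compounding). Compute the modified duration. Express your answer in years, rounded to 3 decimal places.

Periodic yield y = 0.02275. First find Macaulay duration:
  t   CF        PV=CF/(1+0.02275)^t    t·PV
  1       531.25       519.4329       519.4329
  2       531.25       507.8787     1,015.7573
  3       531.25       496.5814     1,489.7443
  4       531.25       485.5355     1,942.1420
  5       531.25       474.7353     2,373.6764
  6       531.25       464.1753     2,785.0517
  7       468.75       400.4561     2,803.1924
  8       468.75       391.5483     3,132.3866
  9       468.75       382.8387     3,445.5487
  10   25,468.75    20,338.2110   203,382.1100
  Σ                 24,461.3932   222,889.0424
P = 24,461.3932; Macaulay duration = 222,889.0424 / 24,461.3932 = 9.11187 half-year periods = 4.55594 years.
Modified duration = D_Mac / (1 + y) = 4.55594 / 1.02275 = 4.45459 years.

4.455 years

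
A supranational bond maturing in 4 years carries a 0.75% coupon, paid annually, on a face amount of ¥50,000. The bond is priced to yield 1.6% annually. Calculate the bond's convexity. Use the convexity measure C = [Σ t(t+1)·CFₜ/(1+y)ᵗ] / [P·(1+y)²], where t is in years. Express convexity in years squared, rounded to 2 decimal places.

With y = 0.016:
  t   CF        PV=CF/(1+0.016)^t    t·PV        t(t+1)·PV
  1       375.00       369.0945       369.0945         738.1890
  2       375.00       363.2820       726.5640       2,179.6919
  3       375.00       357.5610     1,072.6830       4,290.7320
  4    50,375.00    47,275.9459   189,103.7838     945,518.9188
  Σ                 48,365.8834   191,272.1252     952,727.5316
P = 48,365.8834.
Convexity = Σ t(t+1)·PV / [P·(1+y)²] = 952,727.5316 / (48,365.8834 × 1.032256) = 19.08280.

19.08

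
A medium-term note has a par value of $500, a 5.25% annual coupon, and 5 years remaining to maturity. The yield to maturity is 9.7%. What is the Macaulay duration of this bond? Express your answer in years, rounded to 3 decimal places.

4.472 years

Periodic yield y = 0.097. Discount each cash flow and weight by its year:
  t   CF        PV=CF/(1+0.097)^t    t·PV
  1        26.25        23.9289        23.9289
  2        26.25        21.8130        43.6261
  3        26.25        19.8843        59.6528
  4        26.25        18.1260        72.5041
  5       526.25       331.2524     1,656.2618
  Σ                    415.0046     1,855.9736
Price P = Σ PV = 415.0046.
Macaulay duration = Σ(t·PV) / P = 1,855.9736 / 415.0046 = 4.47218 years.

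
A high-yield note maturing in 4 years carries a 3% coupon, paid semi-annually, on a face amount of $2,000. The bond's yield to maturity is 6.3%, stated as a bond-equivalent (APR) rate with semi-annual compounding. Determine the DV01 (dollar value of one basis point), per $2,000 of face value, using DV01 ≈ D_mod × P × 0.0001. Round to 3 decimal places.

Periodic yield y = 0.0315.
  t   CF        PV=CF/(1+0.0315)^t    t·PV
  1        30.00        29.0839        29.0839
  2        30.00        28.1957        56.3914
  3        30.00        27.3347        82.0040
  4        30.00        26.4999       105.9996
  5        30.00        25.6907       128.4533
  6        30.00        24.9061       149.4366
  7        30.00        24.1455       169.0187
  8     2,030.00     1,583.9526    12,671.6208
  Σ                  1,769.8090    13,392.0081
P = 1,769.8090; D_Mac = 7.56692 half-year periods = 3.78346 yrs; D_mod = 3.66792 yrs.
DV01 ≈ 3.66792 × 1,769.8090 × 0.0001 = 0.649152.

$0.649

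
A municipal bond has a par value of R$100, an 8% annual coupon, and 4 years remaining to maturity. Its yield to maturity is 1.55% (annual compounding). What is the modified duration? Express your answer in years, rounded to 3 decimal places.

3.570 years

Periodic yield y = 0.0155. First find Macaulay duration:
  t   CF        PV=CF/(1+0.0155)^t    t·PV
  1         8.00         7.8779         7.8779
  2         8.00         7.7576        15.5153
  3         8.00         7.6392        22.9177
  4       108.00       101.5556       406.2226
  Σ                    124.8304       452.5335
P = 124.8304; Macaulay duration = 452.5335 / 124.8304 = 3.62519 years.
Modified duration = D_Mac / (1 + y) = 3.62519 / 1.0155 = 3.56985 years.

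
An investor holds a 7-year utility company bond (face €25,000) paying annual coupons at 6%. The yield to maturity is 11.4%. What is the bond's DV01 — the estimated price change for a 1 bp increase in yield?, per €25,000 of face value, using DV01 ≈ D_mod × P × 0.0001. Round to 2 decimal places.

€9.62

Periodic yield y = 0.114.
  t   CF        PV=CF/(1+0.114)^t    t·PV
  1     1,500.00     1,346.4991     1,346.4991
  2     1,500.00     1,208.7066     2,417.4131
  3     1,500.00     1,085.0149     3,255.0446
  4     1,500.00       973.9810     3,895.9241
  5     1,500.00       874.3097     4,371.5486
  6     1,500.00       784.8382     4,709.0290
  7    26,500.00    12,446.5658    87,125.9603
  Σ                 18,719.9152   107,121.4188
P = 18,719.9152; D_Mac = 5.72232 yrs; D_mod = 5.13674 yrs.
DV01 ≈ 5.13674 × 18,719.9152 × 0.0001 = 9.615926.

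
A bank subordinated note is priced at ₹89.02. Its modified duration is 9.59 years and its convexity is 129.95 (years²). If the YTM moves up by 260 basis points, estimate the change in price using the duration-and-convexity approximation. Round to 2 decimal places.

-₹18.29

Duration effect: -D_mod·Δy = -9.59 × (+0.026) = -0.249340
Convexity effect: ½·C·(Δy)² = 0.5 × 129.95 × (0.026)² = +0.0439231
ΔP/P ≈ -0.249340 + 0.0439231 = -0.2054169
ΔP ≈ 89.02 × (-0.2054169) = -18.286212438.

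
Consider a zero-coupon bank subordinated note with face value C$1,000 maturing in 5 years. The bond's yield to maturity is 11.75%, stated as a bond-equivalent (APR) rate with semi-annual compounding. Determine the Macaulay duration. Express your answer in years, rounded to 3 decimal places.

A zero-coupon bond has a single cash flow at maturity, so its Macaulay duration equals its maturity: 5 years.
(Equivalently: 10 semi-annual periods ÷ 2 = 5 years.)

5.000 years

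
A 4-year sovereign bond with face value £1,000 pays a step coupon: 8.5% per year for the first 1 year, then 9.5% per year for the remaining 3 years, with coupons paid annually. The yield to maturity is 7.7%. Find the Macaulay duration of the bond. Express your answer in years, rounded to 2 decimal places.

3.55 years

Periodic yield y = 0.077. Discount each cash flow and weight by its year:
  t   CF        PV=CF/(1+0.077)^t    t·PV
  1        85.00        78.9229        78.9229
  2        95.00        81.9016       163.8031
  3        95.00        76.0460       228.1381
  4     1,095.00       813.8630     3,255.4520
  Σ                  1,050.7335     3,726.3161
Price P = Σ PV = 1,050.7335.
Macaulay duration = Σ(t·PV) / P = 3,726.3161 / 1,050.7335 = 3.54640 years.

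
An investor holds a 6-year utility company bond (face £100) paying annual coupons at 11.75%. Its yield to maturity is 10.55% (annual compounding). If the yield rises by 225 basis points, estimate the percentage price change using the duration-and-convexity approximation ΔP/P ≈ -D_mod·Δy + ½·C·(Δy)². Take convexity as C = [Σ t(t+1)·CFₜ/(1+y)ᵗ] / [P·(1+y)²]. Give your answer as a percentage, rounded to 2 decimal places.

With y = 0.1055:
  t   CF        PV=CF/(1+0.1055)^t    t·PV        t(t+1)·PV
  1        11.75        10.6287        10.6287          21.2573
  2        11.75         9.6144        19.2287          57.6862
  3        11.75         8.6968        26.0905         104.3621
  4        11.75         7.8669        31.4675         157.3377
  5        11.75         7.1161        35.5807         213.4840
  6       111.75        61.2202       367.3215       2,571.2502
  Σ                    105.1431       490.3176       3,125.3776
P = 105.1431; D_Mac = 4.66333 yrs; D_mod = 4.21830 yrs; C = 24.32227.
Duration effect: -4.21830 × (+0.0225) = -0.094912
Convexity effect: 0.5 × 24.32227 × (0.0225)² = +0.0061566
ΔP/P ≈ -0.094912 + 0.0061566 = -0.088755 = -8.8755%.

-8.88%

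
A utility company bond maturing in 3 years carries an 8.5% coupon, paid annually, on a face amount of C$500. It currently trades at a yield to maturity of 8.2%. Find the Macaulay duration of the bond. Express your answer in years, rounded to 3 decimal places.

Periodic yield y = 0.082. Discount each cash flow and weight by its year:
  t   CF        PV=CF/(1+0.082)^t    t·PV
  1        42.50        39.2791        39.2791
  2        42.50        36.3023        72.6046
  3       542.50       428.2703     1,284.8109
  Σ                    503.8517     1,396.6947
Price P = Σ PV = 503.8517.
Macaulay duration = Σ(t·PV) / P = 1,396.6947 / 503.8517 = 2.77204 years.

2.772 years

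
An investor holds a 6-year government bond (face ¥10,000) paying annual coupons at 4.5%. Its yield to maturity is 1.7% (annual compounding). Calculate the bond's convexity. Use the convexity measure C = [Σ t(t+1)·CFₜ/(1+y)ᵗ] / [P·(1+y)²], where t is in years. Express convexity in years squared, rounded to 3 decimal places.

35.565

With y = 0.017:
  t   CF        PV=CF/(1+0.017)^t    t·PV        t(t+1)·PV
  1       450.00       442.4779       442.4779         884.9558
  2       450.00       435.0815       870.1630       2,610.4889
  3       450.00       427.8087     1,283.4262       5,133.7049
  4       450.00       420.6576     1,682.6303       8,413.1513
  5       450.00       413.6259     2,068.1296      12,408.7777
  6    10,450.00     9,444.7523    56,668.5139     396,679.5970
  Σ                 11,584.4039    63,015.3408     426,130.6755
P = 11,584.4039.
Convexity = Σ t(t+1)·PV / [P·(1+y)²] = 426,130.6755 / (11,584.4039 × 1.034289) = 35.56536.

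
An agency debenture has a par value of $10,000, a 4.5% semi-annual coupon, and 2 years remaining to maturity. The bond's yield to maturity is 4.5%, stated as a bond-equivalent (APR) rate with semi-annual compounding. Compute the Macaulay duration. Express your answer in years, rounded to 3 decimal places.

1.935 years

Periodic yield y = 0.0225. Discount each cash flow and weight by its period:
  t   CF        PV=CF/(1+0.0225)^t    t·PV
  1       225.00       220.0489       220.0489
  2       225.00       215.2067       430.4135
  3       225.00       210.4711       631.4134
  4    10,225.00     9,354.2732    37,417.0928
  Σ                 10,000.0000    38,698.9687
Price P = Σ PV = 10,000.0000.
Macaulay duration = Σ(t·PV) / P = 38,698.9687 / 10,000.0000 = 3.86990 half-year periods.
In years: 3.86990 / 2 = 1.93495 years.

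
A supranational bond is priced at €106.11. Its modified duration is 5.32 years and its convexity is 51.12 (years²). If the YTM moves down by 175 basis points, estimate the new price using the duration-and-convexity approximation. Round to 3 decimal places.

Duration effect: -D_mod·Δy = -5.32 × (-0.0175) = +0.093100
Convexity effect: ½·C·(Δy)² = 0.5 × 51.12 × (-0.0175)² = +0.00782775
ΔP/P ≈ +0.093100 + 0.00782775 = +0.10092775
New price ≈ 106.11 × (1 + 0.10092775) = 116.8194435525.

€116.819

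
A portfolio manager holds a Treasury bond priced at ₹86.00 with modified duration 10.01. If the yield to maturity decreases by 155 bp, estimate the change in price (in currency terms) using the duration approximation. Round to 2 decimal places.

Duration approximation: ΔP/P ≈ -D_mod · Δy = -10.01 × (-0.0155) = +0.155155.
ΔP ≈ 86.00 × (+0.155155) = +13.34333.

+₹13.34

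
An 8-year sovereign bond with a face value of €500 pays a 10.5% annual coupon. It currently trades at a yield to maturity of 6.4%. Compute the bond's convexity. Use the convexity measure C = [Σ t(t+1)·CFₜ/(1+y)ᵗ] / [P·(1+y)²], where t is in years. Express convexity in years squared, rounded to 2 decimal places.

43.11

With y = 0.064:
  t   CF        PV=CF/(1+0.064)^t    t·PV        t(t+1)·PV
  1        52.50        49.3421        49.3421          98.6842
  2        52.50        46.3742        92.7483         278.2450
  3        52.50        43.5847       130.7542         523.0168
  4        52.50        40.9631       163.8524         819.2620
  5        52.50        38.4992       192.4958       1,154.9746
  6        52.50        36.1834       217.1005       1,519.7034
  7        52.50        34.0070       238.0488       1,904.3902
  8       552.50       336.3561     2,690.8485      24,217.6364
  Σ                    625.3097     3,775.1905      30,515.9125
P = 625.3097.
Convexity = Σ t(t+1)·PV / [P·(1+y)²] = 30,515.9125 / (625.3097 × 1.132096) = 43.10701.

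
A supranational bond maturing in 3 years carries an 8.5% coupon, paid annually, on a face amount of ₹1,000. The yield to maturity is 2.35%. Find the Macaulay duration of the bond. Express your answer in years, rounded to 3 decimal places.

Periodic yield y = 0.0235. Discount each cash flow and weight by its year:
  t   CF        PV=CF/(1+0.0235)^t    t·PV
  1        85.00        83.0484        83.0484
  2        85.00        81.1415       162.2831
  3     1,085.00     1,011.9666     3,035.8999
  Σ                  1,176.1565     3,281.2314
Price P = Σ PV = 1,176.1565.
Macaulay duration = Σ(t·PV) / P = 3,281.2314 / 1,176.1565 = 2.78979 years.

2.790 years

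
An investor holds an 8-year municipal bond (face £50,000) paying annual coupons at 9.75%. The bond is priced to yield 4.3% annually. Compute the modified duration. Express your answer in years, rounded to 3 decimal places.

Periodic yield y = 0.043. First find Macaulay duration:
  t   CF        PV=CF/(1+0.043)^t    t·PV
  1     4,875.00     4,674.0173     4,674.0173
  2     4,875.00     4,481.3205     8,962.6410
  3     4,875.00     4,296.5681    12,889.7042
  4     4,875.00     4,119.4325    16,477.7298
  5     4,875.00     3,949.5997    19,747.9983
  6     4,875.00     3,786.7686    22,720.6117
  7     4,875.00     3,630.6506    25,414.5545
  8    54,875.00    39,183.2149   313,465.7190
  Σ                 68,121.5721   424,352.9758
P = 68,121.5721; Macaulay duration = 424,352.9758 / 68,121.5721 = 6.22935 years.
Modified duration = D_Mac / (1 + y) = 6.22935 / 1.043 = 5.97253 years.

5.973 years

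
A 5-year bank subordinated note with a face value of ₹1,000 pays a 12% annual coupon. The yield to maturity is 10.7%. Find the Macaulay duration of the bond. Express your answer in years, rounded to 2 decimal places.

Periodic yield y = 0.107. Discount each cash flow and weight by its year:
  t   CF        PV=CF/(1+0.107)^t    t·PV
  1       120.00       108.4011       108.4011
  2       120.00        97.9233       195.8466
  3       120.00        88.4583       265.3748
  4       120.00        79.9081       319.6324
  5     1,120.00       673.7207     3,368.6037
  Σ                  1,048.4115     4,257.8585
Price P = Σ PV = 1,048.4115.
Macaulay duration = Σ(t·PV) / P = 4,257.8585 / 1,048.4115 = 4.06125 years.

4.06 years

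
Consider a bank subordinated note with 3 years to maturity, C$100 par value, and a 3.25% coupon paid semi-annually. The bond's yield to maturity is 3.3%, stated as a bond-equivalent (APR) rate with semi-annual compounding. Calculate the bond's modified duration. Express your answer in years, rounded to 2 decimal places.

2.84 years

Periodic yield y = 0.0165. First find Macaulay duration:
  t   CF        PV=CF/(1+0.0165)^t    t·PV
  1        1.625         1.5986         1.5986
  2        1.625         1.5727         3.1453
  3        1.625         1.5471         4.6414
  4        1.625         1.5220         6.0881
  5        1.625         1.4973         7.4866
  6      101.625        92.1205       552.7230
  Σ                     99.8583       575.6831
P = 99.8583; Macaulay duration = 575.6831 / 99.8583 = 5.76500 half-year periods = 2.88250 years.
Modified duration = D_Mac / (1 + y) = 2.88250 / 1.0165 = 2.83571 years.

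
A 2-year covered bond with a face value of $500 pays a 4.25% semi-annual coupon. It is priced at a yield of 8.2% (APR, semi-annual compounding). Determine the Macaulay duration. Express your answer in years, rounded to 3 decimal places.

Periodic yield y = 0.041. Discount each cash flow and weight by its period:
  t   CF        PV=CF/(1+0.041)^t    t·PV
  1       10.625        10.2065        10.2065
  2       10.625         9.8045        19.6091
  3       10.625         9.4184        28.2552
  4      510.625       434.8096     1,739.2385
  Σ                    464.2391     1,797.3093
Price P = Σ PV = 464.2391.
Macaulay duration = Σ(t·PV) / P = 1,797.3093 / 464.2391 = 3.87152 half-year periods.
In years: 3.87152 / 2 = 1.93576 years.

1.936 years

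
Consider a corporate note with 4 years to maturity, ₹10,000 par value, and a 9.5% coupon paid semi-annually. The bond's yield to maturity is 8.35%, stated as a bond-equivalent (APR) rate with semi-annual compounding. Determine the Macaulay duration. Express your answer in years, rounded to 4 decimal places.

Periodic yield y = 0.04175. Discount each cash flow and weight by its period:
  t   CF        PV=CF/(1+0.04175)^t    t·PV
  1       475.00       455.9635       455.9635
  2       475.00       437.6900       875.3799
  3       475.00       420.1488     1,260.4463
  4       475.00       403.3105     1,613.2422
  5       475.00       387.1471     1,935.7357
  6       475.00       371.6315     2,229.7892
  7       475.00       356.7377     2,497.1641
  8    10,475.00     7,551.7214    60,413.7711
  Σ                 10,384.3506    71,281.4920
Price P = Σ PV = 10,384.3506.
Macaulay duration = Σ(t·PV) / P = 71,281.4920 / 10,384.3506 = 6.86432 half-year periods.
In years: 6.86432 / 2 = 3.43216 years.

3.4322 years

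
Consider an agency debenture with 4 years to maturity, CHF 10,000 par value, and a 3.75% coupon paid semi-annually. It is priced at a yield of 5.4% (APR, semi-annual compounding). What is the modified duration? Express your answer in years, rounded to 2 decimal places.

Periodic yield y = 0.027. First find Macaulay duration:
  t   CF        PV=CF/(1+0.027)^t    t·PV
  1       187.50       182.5706       182.5706
  2       187.50       177.7708       355.5416
  3       187.50       173.0972       519.2915
  4       187.50       168.5464       674.1856
  5       187.50       164.1153       820.5765
  6       187.50       159.8007       958.8041
  7       187.50       155.5995     1,089.1964
  8    10,187.50     8,231.9756    65,855.8046
  Σ                  9,413.4760    70,455.9708
P = 9,413.4760; Macaulay duration = 70,455.9708 / 9,413.4760 = 7.48459 half-year periods = 3.74229 years.
Modified duration = D_Mac / (1 + y) = 3.74229 / 1.027 = 3.64391 years.

3.64 years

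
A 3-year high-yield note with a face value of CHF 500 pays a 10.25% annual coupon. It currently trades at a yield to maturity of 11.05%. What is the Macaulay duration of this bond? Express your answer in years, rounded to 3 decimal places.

Periodic yield y = 0.1105. Discount each cash flow and weight by its year:
  t   CF        PV=CF/(1+0.1105)^t    t·PV
  1        51.25        46.1504        46.1504
  2        51.25        41.5582        83.1164
  3       551.25       402.5251     1,207.5752
  Σ                    490.2336     1,336.8419
Price P = Σ PV = 490.2336.
Macaulay duration = Σ(t·PV) / P = 1,336.8419 / 490.2336 = 2.72695 years.

2.727 years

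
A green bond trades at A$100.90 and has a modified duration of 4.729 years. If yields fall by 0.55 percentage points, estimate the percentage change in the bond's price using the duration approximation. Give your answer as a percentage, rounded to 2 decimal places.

Duration approximation: ΔP/P ≈ -D_mod · Δy = -4.729 × (-0.0055) = +0.0260095.
As a percentage: +2.60095%.

+2.60%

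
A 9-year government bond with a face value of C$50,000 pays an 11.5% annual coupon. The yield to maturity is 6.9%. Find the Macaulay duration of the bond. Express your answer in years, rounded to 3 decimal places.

6.431 years

Periodic yield y = 0.069. Discount each cash flow and weight by its year:
  t   CF        PV=CF/(1+0.069)^t    t·PV
  1     5,750.00     5,378.8587     5,378.8587
  2     5,750.00     5,031.6733    10,063.3466
  3     5,750.00     4,706.8974    14,120.6921
  4     5,750.00     4,403.0845    17,612.3382
  5     5,750.00     4,118.8817    20,594.4085
  6     5,750.00     3,853.0231    23,118.1386
  7     5,750.00     3,604.3247    25,230.2729
  8     5,750.00     3,371.6789    26,973.4309
  9    55,750.00    30,580.5664   275,225.0975
  Σ                 65,048.9887   418,316.5840
Price P = Σ PV = 65,048.9887.
Macaulay duration = Σ(t·PV) / P = 418,316.5840 / 65,048.9887 = 6.43079 years.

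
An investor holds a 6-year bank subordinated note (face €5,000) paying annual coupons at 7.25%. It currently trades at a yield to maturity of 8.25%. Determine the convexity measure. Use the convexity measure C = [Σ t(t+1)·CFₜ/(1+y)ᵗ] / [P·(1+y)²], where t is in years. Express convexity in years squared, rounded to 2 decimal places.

28.36

With y = 0.0825:
  t   CF        PV=CF/(1+0.0825)^t    t·PV        t(t+1)·PV
  1       362.50       334.8730       334.8730         669.7460
  2       362.50       309.3515       618.7030       1,856.1089
  3       362.50       285.7750       857.3251       3,429.3005
  4       362.50       263.9954     1,055.9817       5,279.9084
  5       362.50       243.8757     1,219.3784       7,316.2703
  6     5,362.50     3,332.7280    19,996.3682     139,974.5775
  Σ                  4,770.5986    24,082.6293     158,525.9115
P = 4,770.5986.
Convexity = Σ t(t+1)·PV / [P·(1+y)²] = 158,525.9115 / (4,770.5986 × 1.171806) = 28.35774.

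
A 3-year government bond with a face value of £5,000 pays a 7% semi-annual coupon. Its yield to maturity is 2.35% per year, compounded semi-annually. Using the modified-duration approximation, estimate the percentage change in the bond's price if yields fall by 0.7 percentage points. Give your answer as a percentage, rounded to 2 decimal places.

Periodic yield y = 0.01175. Modified duration first:
  t   CF        PV=CF/(1+0.01175)^t    t·PV
  1       175.00       172.9676       172.9676
  2       175.00       170.9589       341.9177
  3       175.00       168.9734       506.9203
  4       175.00       167.0110       668.0442
  5       175.00       165.0715       825.3573
  6     5,175.00     4,824.7085    28,948.2508
  Σ                  5,669.6909    31,463.4579
P = 5,669.6909; D_Mac = 5.54941 half-year periods = 2.77471 yrs; D_mod = 2.77471/(1+0.01175) = 2.74248 yrs.
ΔP/P ≈ -D_mod · Δy = -2.74248 × (-0.007) = +0.019197 = +1.9197%.

+1.92%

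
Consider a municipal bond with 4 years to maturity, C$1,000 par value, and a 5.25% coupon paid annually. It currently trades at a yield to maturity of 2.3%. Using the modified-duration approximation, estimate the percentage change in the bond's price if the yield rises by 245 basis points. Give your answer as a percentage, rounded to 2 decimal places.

-8.93%

Periodic yield y = 0.023. Modified duration first:
  t   CF        PV=CF/(1+0.023)^t    t·PV
  1        52.50        51.3196        51.3196
  2        52.50        50.1658       100.3317
  3        52.50        49.0380       147.1139
  4     1,052.50       960.9916     3,843.9662
  Σ                  1,111.5150     4,142.7314
P = 1,111.5150; D_Mac = 3.72710 yrs; D_mod = 3.72710/(1+0.023) = 3.64331 yrs.
ΔP/P ≈ -D_mod · Δy = -3.64331 × (+0.0245) = -0.089261 = -8.9261%.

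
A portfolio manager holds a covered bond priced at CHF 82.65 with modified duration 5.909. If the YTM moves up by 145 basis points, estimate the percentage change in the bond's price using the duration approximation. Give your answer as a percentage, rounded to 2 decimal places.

Duration approximation: ΔP/P ≈ -D_mod · Δy = -5.909 × (+0.0145) = -0.0856805.
As a percentage: -8.56805%.

-8.57%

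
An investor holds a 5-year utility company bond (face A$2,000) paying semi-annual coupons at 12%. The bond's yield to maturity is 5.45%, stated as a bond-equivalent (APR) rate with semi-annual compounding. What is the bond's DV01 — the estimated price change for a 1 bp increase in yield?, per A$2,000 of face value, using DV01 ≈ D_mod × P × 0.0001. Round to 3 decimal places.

Periodic yield y = 0.02725.
  t   CF        PV=CF/(1+0.02725)^t    t·PV
  1       120.00       116.8167       116.8167
  2       120.00       113.7179       227.4359
  3       120.00       110.7013       332.1040
  4       120.00       107.7647       431.0589
  5       120.00       104.9060       524.5302
  6       120.00       102.1232       612.7391
  7       120.00        99.4141       695.8990
  8       120.00        96.7770       774.2158
  9       120.00        94.2098       847.8878
  10    2,120.00     1,620.2214    16,202.2139
  Σ                  2,566.6522    20,764.9014
P = 2,566.6522; D_Mac = 8.09027 half-year periods = 4.04513 yrs; D_mod = 3.93783 yrs.
DV01 ≈ 3.93783 × 2,566.6522 × 0.0001 = 1.010703.

A$1.011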